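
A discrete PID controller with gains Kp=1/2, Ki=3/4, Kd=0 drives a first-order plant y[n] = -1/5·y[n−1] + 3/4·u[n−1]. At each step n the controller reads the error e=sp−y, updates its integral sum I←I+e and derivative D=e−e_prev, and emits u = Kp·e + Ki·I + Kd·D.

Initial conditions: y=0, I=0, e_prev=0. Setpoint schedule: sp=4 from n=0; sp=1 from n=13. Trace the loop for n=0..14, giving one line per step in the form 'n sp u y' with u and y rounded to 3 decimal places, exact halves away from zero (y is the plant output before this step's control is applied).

(exact arithmetic carried between steps; '≈' marks a value shown rounded to 6 d.p. or computed from one; I and e_prev carry over from the previous line; the table rounds u and y to 3 d.p., halves away from zero)
n=0: y=0, sp=4, e=sp−y=4; I=4, D=e−e_prev=4; u=1/2·4+3/4·4+0·4=5; next y=-1/5·0+3/4·5=3.75
n=1: y=3.75, sp=4, e=sp−y=0.25; I=4.25, D=e−e_prev=-3.75; u=1/2·0.25+3/4·4.25+0·(-3.75)=3.3125; next y=-1/5·3.75+3/4·3.3125=1.734375
n=2: y=1.734375, sp=4, e=sp−y=2.265625; I=6.515625, D=e−e_prev=2.015625; u=1/2·2.265625+3/4·6.515625+0·2.015625≈6.019531; next y=-1/5·1.734375+3/4·6.019531≈4.167773
n=3: y≈4.167773, sp=4, e=sp−y≈-0.167773; I≈6.347852, D=e−e_prev≈-2.433398; u=1/2·(-0.167773)+3/4·6.347852+0·(-2.433398)≈4.677002; next y=-1/5·4.167773+3/4·4.677002≈2.674197
n=4: y≈2.674197, sp=4, e=sp−y≈1.325803; I≈7.673655, D=e−e_prev≈1.493577; u=1/2·1.325803+3/4·7.673655+0·1.493577≈6.418143; next y=-1/5·2.674197+3/4·6.418143≈4.278768
n=5: y≈4.278768, sp=4, e=sp−y≈-0.278768; I≈7.394887, D=e−e_prev≈-1.604571; u=1/2·(-0.278768)+3/4·7.394887+0·(-1.604571)≈5.406782; next y=-1/5·4.278768+3/4·5.406782≈3.199333
n=6: y≈3.199333, sp=4, e=sp−y≈0.800667; I≈8.195555, D=e−e_prev≈1.079435; u=1/2·0.800667+3/4·8.195555+0·1.079435≈6.547000; next y=-1/5·3.199333+3/4·6.547000≈4.270383
n=7: y≈4.270383, sp=4, e=sp−y≈-0.270383; I≈7.925171, D=e−e_prev≈-1.071051; u=1/2·(-0.270383)+3/4·7.925171+0·(-1.071051)≈5.808687; next y=-1/5·4.270383+3/4·5.808687≈3.502439
n=8: y≈3.502439, sp=4, e=sp−y≈0.497561; I≈8.422733, D=e−e_prev≈0.767945; u=1/2·0.497561+3/4·8.422733+0·0.767945≈6.565830; next y=-1/5·3.502439+3/4·6.565830≈4.223885
n=9: y≈4.223885, sp=4, e=sp−y≈-0.223885; I≈8.198848, D=e−e_prev≈-0.721446; u=1/2·(-0.223885)+3/4·8.198848+0·(-0.721446)≈6.037193; next y=-1/5·4.223885+3/4·6.037193≈3.683118
n=10: y≈3.683118, sp=4, e=sp−y≈0.316882; I≈8.515730, D=e−e_prev≈0.540767; u=1/2·0.316882+3/4·8.515730+0·0.540767≈6.545238; next y=-1/5·3.683118+3/4·6.545238≈4.172305
n=11: y≈4.172305, sp=4, e=sp−y≈-0.172305; I≈8.343425, D=e−e_prev≈-0.489187; u=1/2·(-0.172305)+3/4·8.343425+0·(-0.489187)≈6.171416; next y=-1/5·4.172305+3/4·6.171416≈3.794101
n=12: y≈3.794101, sp=4, e=sp−y≈0.205899; I≈8.549324, D=e−e_prev≈0.378204; u=1/2·0.205899+3/4·8.549324+0·0.378204≈6.514942; next y=-1/5·3.794101+3/4·6.514942≈4.127387
n=13: y≈4.127387, sp=1, e=sp−y≈-3.127387; I≈5.421937, D=e−e_prev≈-3.333286; u=1/2·(-3.127387)+3/4·5.421937+0·(-3.333286)≈2.502760; next y=-1/5·4.127387+3/4·2.502760≈1.051592
n=14: y≈1.051592, sp=1, e=sp−y≈-0.051592; I≈5.370345, D=e−e_prev≈3.075794; u=1/2·(-0.051592)+3/4·5.370345+0·3.075794≈4.001962; next y=-1/5·1.051592+3/4·4.001962≈2.791153

0 4 5.000 0.000
1 4 3.313 3.750
2 4 6.020 1.734
3 4 4.677 4.168
4 4 6.418 2.674
5 4 5.407 4.279
6 4 6.547 3.199
7 4 5.809 4.270
8 4 6.566 3.502
9 4 6.037 4.224
10 4 6.545 3.683
11 4 6.171 4.172
12 4 6.515 3.794
13 1 2.503 4.127
14 1 4.002 1.052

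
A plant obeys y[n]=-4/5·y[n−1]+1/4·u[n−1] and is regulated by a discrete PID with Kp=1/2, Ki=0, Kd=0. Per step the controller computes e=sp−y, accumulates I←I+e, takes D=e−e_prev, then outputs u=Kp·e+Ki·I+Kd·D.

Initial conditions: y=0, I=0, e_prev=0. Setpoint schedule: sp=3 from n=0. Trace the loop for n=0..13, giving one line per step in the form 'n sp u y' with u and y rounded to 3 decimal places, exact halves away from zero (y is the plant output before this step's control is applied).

0 3 1.500 0.000
1 3 1.313 0.375
2 3 1.486 0.028
3 3 1.326 0.349
4 3 1.474 0.052
5 3 1.337 0.327
6 3 1.464 0.073
7 3 1.346 0.308
8 3 1.455 0.090
9 3 1.354 0.291
10 3 1.447 0.105
11 3 1.361 0.277
12 3 1.441 0.118
13 3 1.367 0.266

(exact arithmetic carried between steps; '≈' marks a value shown rounded to 6 d.p. or computed from one; I and e_prev carry over from the previous line; the table rounds u and y to 3 d.p., halves away from zero)
n=0: y=0, sp=3, e=sp−y=3; I=3, D=e−e_prev=3; u=1/2·3+0·3+0·3=1.5; next y=-4/5·0+1/4·1.5=0.375
n=1: y=0.375, sp=3, e=sp−y=2.625; I=5.625, D=e−e_prev=-0.375; u=1/2·2.625+0·5.625+0·(-0.375)=1.3125; next y=-4/5·0.375+1/4·1.3125=0.028125
n=2: y=0.028125, sp=3, e=sp−y=2.971875; I=8.596875, D=e−e_prev=0.346875; u=1/2·2.971875+0·8.596875+0·0.346875≈1.485938; next y=-4/5·0.028125+1/4·1.485938≈0.348984
n=3: y≈0.348984, sp=3, e=sp−y≈2.651016; I≈11.247891, D=e−e_prev≈-0.320859; u=1/2·2.651016+0·11.247891+0·(-0.320859)≈1.325508; next y=-4/5·0.348984+1/4·1.325508≈0.052189
n=4: y≈0.052189, sp=3, e=sp−y≈2.947811; I≈14.195701, D=e−e_prev≈0.296795; u=1/2·2.947811+0·14.195701+0·0.296795≈1.473905; next y=-4/5·0.052189+1/4·1.473905≈0.326725
n=5: y≈0.326725, sp=3, e=sp−y≈2.673275; I≈16.868976, D=e−e_prev≈-0.274535; u=1/2·2.673275+0·16.868976+0·(-0.274535)≈1.336638; next y=-4/5·0.326725+1/4·1.336638≈0.072780
n=6: y≈0.072780, sp=3, e=sp−y≈2.927220; I≈19.796197, D=e−e_prev≈0.253945; u=1/2·2.927220+0·19.796197+0·0.253945≈1.463610; next y=-4/5·0.072780+1/4·1.463610≈0.307679
n=7: y≈0.307679, sp=3, e=sp−y≈2.692321; I≈22.488518, D=e−e_prev≈-0.234899; u=1/2·2.692321+0·22.488518+0·(-0.234899)≈1.346161; next y=-4/5·0.307679+1/4·1.346161≈0.090397
n=8: y≈0.090397, sp=3, e=sp−y≈2.909603; I≈25.398121, D=e−e_prev≈0.217282; u=1/2·2.909603+0·25.398121+0·0.217282≈1.454801; next y=-4/5·0.090397+1/4·1.454801≈0.291383
n=9: y≈0.291383, sp=3, e=sp−y≈2.708617; I≈28.106738, D=e−e_prev≈-0.200986; u=1/2·2.708617+0·28.106738+0·(-0.200986)≈1.354309; next y=-4/5·0.291383+1/4·1.354309≈0.105471
n=10: y≈0.105471, sp=3, e=sp−y≈2.894529; I≈31.001267, D=e−e_prev≈0.185912; u=1/2·2.894529+0·31.001267+0·0.185912≈1.447265; next y=-4/5·0.105471+1/4·1.447265≈0.277439
n=11: y≈0.277439, sp=3, e=sp−y≈2.722561; I≈33.723828, D=e−e_prev≈-0.171968; u=1/2·2.722561+0·33.723828+0·(-0.171968)≈1.361280; next y=-4/5·0.277439+1/4·1.361280≈0.118369
n=12: y≈0.118369, sp=3, e=sp−y≈2.881631; I≈36.605459, D=e−e_prev≈0.159071; u=1/2·2.881631+0·36.605459+0·0.159071≈1.440816; next y=-4/5·0.118369+1/4·1.440816≈0.265509
n=13: y≈0.265509, sp=3, e=sp−y≈2.734491; I≈39.339950, D=e−e_prev≈-0.147140; u=1/2·2.734491+0·39.339950+0·(-0.147140)≈1.367245; next y=-4/5·0.265509+1/4·1.367245≈0.129404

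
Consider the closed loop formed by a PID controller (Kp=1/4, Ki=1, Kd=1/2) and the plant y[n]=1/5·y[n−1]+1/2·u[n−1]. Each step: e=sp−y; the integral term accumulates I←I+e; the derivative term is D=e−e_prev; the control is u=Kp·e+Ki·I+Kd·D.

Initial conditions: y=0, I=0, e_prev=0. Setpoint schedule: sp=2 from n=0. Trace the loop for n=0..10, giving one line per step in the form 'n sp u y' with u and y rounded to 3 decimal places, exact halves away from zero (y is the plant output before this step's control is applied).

(exact arithmetic carried between steps; '≈' marks a value shown rounded to 6 d.p. or computed from one; I and e_prev carry over from the previous line; the table rounds u and y to 3 d.p., halves away from zero)
n=0: y=0, sp=2, e=sp−y=2; I=2, D=e−e_prev=2; u=1/4·2+1·2+1/2·2=3.5; next y=1/5·0+1/2·3.5=1.75
n=1: y=1.75, sp=2, e=sp−y=0.25; I=2.25, D=e−e_prev=-1.75; u=1/4·0.25+1·2.25+1/2·(-1.75)=1.4375; next y=1/5·1.75+1/2·1.4375=1.06875
n=2: y=1.06875, sp=2, e=sp−y=0.93125; I=3.18125, D=e−e_prev=0.68125; u=1/4·0.93125+1·3.18125+1/2·0.68125≈3.754688; next y=1/5·1.06875+1/2·3.754688≈2.091094
n=3: y≈2.091094, sp=2, e=sp−y≈-0.091094; I≈3.090156, D=e−e_prev≈-1.022344; u=1/4·(-0.091094)+1·3.090156+1/2·(-1.022344)≈2.556211; next y=1/5·2.091094+1/2·2.556211≈1.696324
n=4: y≈1.696324, sp=2, e=sp−y≈0.303676; I≈3.393832, D=e−e_prev≈0.394770; u=1/4·0.303676+1·3.393832+1/2·0.394770≈3.667136; next y=1/5·1.696324+1/2·3.667136≈2.172833
n=5: y≈2.172833, sp=2, e=sp−y≈-0.172833; I≈3.220999, D=e−e_prev≈-0.476508; u=1/4·(-0.172833)+1·3.220999+1/2·(-0.476508)≈2.939537; next y=1/5·2.172833+1/2·2.939537≈1.904335
n=6: y≈1.904335, sp=2, e=sp−y≈0.095665; I≈3.316664, D=e−e_prev≈0.268498; u=1/4·0.095665+1·3.316664+1/2·0.268498≈3.474829; next y=1/5·1.904335+1/2·3.474829≈2.118282
n=7: y≈2.118282, sp=2, e=sp−y≈-0.118282; I≈3.198383, D=e−e_prev≈-0.213947; u=1/4·(-0.118282)+1·3.198383+1/2·(-0.213947)≈3.061839; next y=1/5·2.118282+1/2·3.061839≈1.954576
n=8: y≈1.954576, sp=2, e=sp−y≈0.045424; I≈3.243807, D=e−e_prev≈0.163706; u=1/4·0.045424+1·3.243807+1/2·0.163706≈3.337016; next y=1/5·1.954576+1/2·3.337016≈2.059423
n=9: y≈2.059423, sp=2, e=sp−y≈-0.059423; I≈3.184384, D=e−e_prev≈-0.104847; u=1/4·(-0.059423)+1·3.184384+1/2·(-0.104847)≈3.117104; next y=1/5·2.059423+1/2·3.117104≈1.970437
n=10: y≈1.970437, sp=2, e=sp−y≈0.029563; I≈3.213947, D=e−e_prev≈0.088986; u=1/4·0.029563+1·3.213947+1/2·0.088986≈3.265831; next y=1/5·1.970437+1/2·3.265831≈2.027003

0 2 3.500 0.000
1 2 1.438 1.750
2 2 3.755 1.069
3 2 2.556 2.091
4 2 3.667 1.696
5 2 2.940 2.173
6 2 3.475 1.904
7 2 3.062 2.118
8 2 3.337 1.955
9 2 3.117 2.059
10 2 3.266 1.970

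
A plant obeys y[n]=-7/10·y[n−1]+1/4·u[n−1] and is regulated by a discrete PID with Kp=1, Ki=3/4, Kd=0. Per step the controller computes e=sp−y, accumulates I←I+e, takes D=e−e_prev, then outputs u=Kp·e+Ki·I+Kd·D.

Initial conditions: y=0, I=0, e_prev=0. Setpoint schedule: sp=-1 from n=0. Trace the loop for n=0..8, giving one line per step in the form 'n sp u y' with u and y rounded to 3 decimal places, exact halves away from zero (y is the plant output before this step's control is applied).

(exact arithmetic carried between steps; '≈' marks a value shown rounded to 6 d.p. or computed from one; I and e_prev carry over from the previous line; the table rounds u and y to 3 d.p., halves away from zero)
n=0: y=0, sp=-1, e=sp−y=-1; I=-1, D=e−e_prev=-1; u=1·(-1)+3/4·(-1)+0·(-1)=-1.75; next y=-7/10·0+1/4·(-1.75)=-0.4375
n=1: y=-0.4375, sp=-1, e=sp−y=-0.5625; I=-1.5625, D=e−e_prev=0.4375; u=1·(-0.5625)+3/4·(-1.5625)+0·0.4375=-1.734375; next y=-7/10·(-0.4375)+1/4·(-1.734375)≈-0.127344
n=2: y≈-0.127344, sp=-1, e=sp−y≈-0.872656; I≈-2.435156, D=e−e_prev≈-0.310156; u=1·(-0.872656)+3/4·(-2.435156)+0·(-0.310156)≈-2.699023; next y=-7/10·(-0.127344)+1/4·(-2.699023)≈-0.585615
n=3: y≈-0.585615, sp=-1, e=sp−y≈-0.414385; I≈-2.849541, D=e−e_prev≈0.458271; u=1·(-0.414385)+3/4·(-2.849541)+0·0.458271≈-2.551541; next y=-7/10·(-0.585615)+1/4·(-2.551541)≈-0.227954
n=4: y≈-0.227954, sp=-1, e=sp−y≈-0.772046; I≈-3.621587, D=e−e_prev≈-0.357661; u=1·(-0.772046)+3/4·(-3.621587)+0·(-0.357661)≈-3.488235; next y=-7/10·(-0.227954)+1/4·(-3.488235)≈-0.712491
n=5: y≈-0.712491, sp=-1, e=sp−y≈-0.287509; I≈-3.909096, D=e−e_prev≈0.484536; u=1·(-0.287509)+3/4·(-3.909096)+0·0.484536≈-3.219331; next y=-7/10·(-0.712491)+1/4·(-3.219331)≈-0.306089
n=6: y≈-0.306089, sp=-1, e=sp−y≈-0.693911; I≈-4.603007, D=e−e_prev≈-0.406401; u=1·(-0.693911)+3/4·(-4.603007)+0·(-0.406401)≈-4.146166; next y=-7/10·(-0.306089)+1/4·(-4.146166)≈-0.822279
n=7: y≈-0.822279, sp=-1, e=sp−y≈-0.177721; I≈-4.780728, D=e−e_prev≈0.516190; u=1·(-0.177721)+3/4·(-4.780728)+0·0.516190≈-3.763267; next y=-7/10·(-0.822279)+1/4·(-3.763267)≈-0.365221
n=8: y≈-0.365221, sp=-1, e=sp−y≈-0.634779; I≈-5.415506, D=e−e_prev≈-0.457057; u=1·(-0.634779)+3/4·(-5.415506)+0·(-0.457057)≈-4.696408; next y=-7/10·(-0.365221)+1/4·(-4.696408)≈-0.918447

0 -1 -1.750 0.000
1 -1 -1.734 -0.438
2 -1 -2.699 -0.127
3 -1 -2.552 -0.586
4 -1 -3.488 -0.228
5 -1 -3.219 -0.712
6 -1 -4.146 -0.306
7 -1 -3.763 -0.822
8 -1 -4.696 -0.365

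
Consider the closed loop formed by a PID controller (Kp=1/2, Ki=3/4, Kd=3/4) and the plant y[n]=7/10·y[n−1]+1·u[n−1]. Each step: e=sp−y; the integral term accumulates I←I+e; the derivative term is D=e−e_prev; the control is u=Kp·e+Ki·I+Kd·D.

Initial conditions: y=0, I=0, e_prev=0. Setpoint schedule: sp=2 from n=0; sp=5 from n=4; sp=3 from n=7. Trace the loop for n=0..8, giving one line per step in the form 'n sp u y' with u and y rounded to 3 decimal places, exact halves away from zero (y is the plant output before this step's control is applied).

0 2 4.000 0.000
1 2 -4.000 4.000
2 2 7.900 -1.200
3 2 -10.120 7.060
4 5 22.756 -5.178
5 5 -29.658 19.131
6 5 48.770 -16.266
7 3 -73.128 37.384
8 3 111.508 -46.959

(exact arithmetic carried between steps; '≈' marks a value shown rounded to 6 d.p. or computed from one; I and e_prev carry over from the previous line; the table rounds u and y to 3 d.p., halves away from zero)
n=0: y=0, sp=2, e=sp−y=2; I=2, D=e−e_prev=2; u=1/2·2+3/4·2+3/4·2=4; next y=7/10·0+1·4=4
n=1: y=4, sp=2, e=sp−y=-2; I=0, D=e−e_prev=-4; u=1/2·(-2)+3/4·0+3/4·(-4)=-4; next y=7/10·4+1·(-4)=-1.2
n=2: y=-1.2, sp=2, e=sp−y=3.2; I=3.2, D=e−e_prev=5.2; u=1/2·3.2+3/4·3.2+3/4·5.2=7.9; next y=7/10·(-1.2)+1·7.9=7.06
n=3: y=7.06, sp=2, e=sp−y=-5.06; I=-1.86, D=e−e_prev=-8.26; u=1/2·(-5.06)+3/4·(-1.86)+3/4·(-8.26)=-10.12; next y=7/10·7.06+1·(-10.12)=-5.178
n=4: y=-5.178, sp=5, e=sp−y=10.178; I=8.318, D=e−e_prev=15.238; u=1/2·10.178+3/4·8.318+3/4·15.238=22.756; next y=7/10·(-5.178)+1·22.756=19.1314
n=5: y=19.1314, sp=5, e=sp−y=-14.1314; I=-5.8134, D=e−e_prev=-24.3094; u=1/2·(-14.1314)+3/4·(-5.8134)+3/4·(-24.3094)=-29.6578; next y=7/10·19.1314+1·(-29.6578)=-16.26582
n=6: y=-16.26582, sp=5, e=sp−y=21.26582; I=15.45242, D=e−e_prev=35.39722; u=1/2·21.26582+3/4·15.45242+3/4·35.39722=48.77014; next y=7/10·(-16.26582)+1·48.77014=37.384066
n=7: y=37.384066, sp=3, e=sp−y=-34.384066; I=-18.931646, D=e−e_prev=-55.649886; u=1/2·(-34.384066)+3/4·(-18.931646)+3/4·(-55.649886)=-73.128182; next y=7/10·37.384066+1·(-73.128182)≈-46.959336
n=8: y≈-46.959336, sp=3, e=sp−y≈49.959336; I≈31.027690, D=e−e_prev≈84.343402; u=1/2·49.959336+3/4·31.027690+3/4·84.343402≈111.507987; next y=7/10·(-46.959336)+1·111.507987≈78.636452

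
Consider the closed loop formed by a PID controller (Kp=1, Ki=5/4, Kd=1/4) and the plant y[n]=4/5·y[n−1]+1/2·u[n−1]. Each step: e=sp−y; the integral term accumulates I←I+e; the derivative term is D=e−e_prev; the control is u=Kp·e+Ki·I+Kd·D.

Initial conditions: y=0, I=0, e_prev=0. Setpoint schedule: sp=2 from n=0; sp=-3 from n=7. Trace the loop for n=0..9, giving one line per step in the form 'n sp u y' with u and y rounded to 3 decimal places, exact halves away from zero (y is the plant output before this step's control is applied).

(exact arithmetic carried between steps; '≈' marks a value shown rounded to 6 d.p. or computed from one; I and e_prev carry over from the previous line; the table rounds u and y to 3 d.p., halves away from zero)
n=0: y=0, sp=2, e=sp−y=2; I=2, D=e−e_prev=2; u=1·2+5/4·2+1/4·2=5; next y=4/5·0+1/2·5=2.5
n=1: y=2.5, sp=2, e=sp−y=-0.5; I=1.5, D=e−e_prev=-2.5; u=1·(-0.5)+5/4·1.5+1/4·(-2.5)=0.75; next y=4/5·2.5+1/2·0.75=2.375
n=2: y=2.375, sp=2, e=sp−y=-0.375; I=1.125, D=e−e_prev=0.125; u=1·(-0.375)+5/4·1.125+1/4·0.125=1.0625; next y=4/5·2.375+1/2·1.0625=2.43125
n=3: y=2.43125, sp=2, e=sp−y=-0.43125; I=0.69375, D=e−e_prev=-0.05625; u=1·(-0.43125)+5/4·0.69375+1/4·(-0.05625)=0.421875; next y=4/5·2.43125+1/2·0.421875≈2.155938
n=4: y≈2.155938, sp=2, e=sp−y≈-0.155938; I≈0.537813, D=e−e_prev≈0.275313; u=1·(-0.155938)+5/4·0.537813+1/4·0.275313≈0.585156; next y=4/5·2.155938+1/2·0.585156≈2.017328
n=5: y≈2.017328, sp=2, e=sp−y≈-0.017328; I≈0.520484, D=e−e_prev≈0.138609; u=1·(-0.017328)+5/4·0.520484+1/4·0.138609≈0.667930; next y=4/5·2.017328+1/2·0.667930≈1.947827
n=6: y≈1.947827, sp=2, e=sp−y≈0.052173; I≈0.572657, D=e−e_prev≈0.069501; u=1·0.052173+5/4·0.572657+1/4·0.069501≈0.785369; next y=4/5·1.947827+1/2·0.785369≈1.950946
n=7: y≈1.950946, sp=-3, e=sp−y≈-4.950946; I≈-4.378289, D=e−e_prev≈-5.003119; u=1·(-4.950946)+5/4·(-4.378289)+1/4·(-5.003119)≈-11.674588; next y=4/5·1.950946+1/2·(-11.674588)≈-4.276537
n=8: y≈-4.276537, sp=-3, e=sp−y≈1.276537; I≈-3.101753, D=e−e_prev≈6.227483; u=1·1.276537+5/4·(-3.101753)+1/4·6.227483≈-1.043783; next y=4/5·(-4.276537)+1/2·(-1.043783)≈-3.943121
n=9: y≈-3.943121, sp=-3, e=sp−y≈0.943121; I≈-2.158632, D=e−e_prev≈-0.333416; u=1·0.943121+5/4·(-2.158632)+1/4·(-0.333416)≈-1.838522; next y=4/5·(-3.943121)+1/2·(-1.838522)≈-4.073758

0 2 5.000 0.000
1 2 0.750 2.500
2 2 1.063 2.375
3 2 0.422 2.431
4 2 0.585 2.156
5 2 0.668 2.017
6 2 0.785 1.948
7 -3 -11.675 1.951
8 -3 -1.044 -4.277
9 -3 -1.839 -3.943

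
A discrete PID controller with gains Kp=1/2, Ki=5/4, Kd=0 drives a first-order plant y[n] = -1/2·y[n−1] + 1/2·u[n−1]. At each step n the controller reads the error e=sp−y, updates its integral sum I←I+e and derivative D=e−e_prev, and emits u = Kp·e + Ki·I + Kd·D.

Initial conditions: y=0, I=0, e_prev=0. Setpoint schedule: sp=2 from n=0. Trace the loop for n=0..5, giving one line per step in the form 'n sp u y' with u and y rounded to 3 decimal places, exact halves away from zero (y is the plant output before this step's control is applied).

0 2 3.500 0.000
1 2 2.938 1.750
2 2 5.273 0.594
3 2 3.976 2.340
4 2 6.214 0.818
5 2 4.401 2.698

(exact arithmetic carried between steps; '≈' marks a value shown rounded to 6 d.p. or computed from one; I and e_prev carry over from the previous line; the table rounds u and y to 3 d.p., halves away from zero)
n=0: y=0, sp=2, e=sp−y=2; I=2, D=e−e_prev=2; u=1/2·2+5/4·2+0·2=3.5; next y=-1/2·0+1/2·3.5=1.75
n=1: y=1.75, sp=2, e=sp−y=0.25; I=2.25, D=e−e_prev=-1.75; u=1/2·0.25+5/4·2.25+0·(-1.75)=2.9375; next y=-1/2·1.75+1/2·2.9375=0.59375
n=2: y=0.59375, sp=2, e=sp−y=1.40625; I=3.65625, D=e−e_prev=1.15625; u=1/2·1.40625+5/4·3.65625+0·1.15625≈5.273438; next y=-1/2·0.59375+1/2·5.273438≈2.339844
n=3: y≈2.339844, sp=2, e=sp−y≈-0.339844; I≈3.316406, D=e−e_prev≈-1.746094; u=1/2·(-0.339844)+5/4·3.316406+0·(-1.746094)≈3.975586; next y=-1/2·2.339844+1/2·3.975586≈0.817871
n=4: y≈0.817871, sp=2, e=sp−y≈1.182129; I≈4.498535, D=e−e_prev≈1.521973; u=1/2·1.182129+5/4·4.498535+0·1.521973≈6.214233; next y=-1/2·0.817871+1/2·6.214233≈2.698181
n=5: y≈2.698181, sp=2, e=sp−y≈-0.698181; I≈3.800354, D=e−e_prev≈-1.880310; u=1/2·(-0.698181)+5/4·3.800354+0·(-1.880310)≈4.401352; next y=-1/2·2.698181+1/2·4.401352≈0.851585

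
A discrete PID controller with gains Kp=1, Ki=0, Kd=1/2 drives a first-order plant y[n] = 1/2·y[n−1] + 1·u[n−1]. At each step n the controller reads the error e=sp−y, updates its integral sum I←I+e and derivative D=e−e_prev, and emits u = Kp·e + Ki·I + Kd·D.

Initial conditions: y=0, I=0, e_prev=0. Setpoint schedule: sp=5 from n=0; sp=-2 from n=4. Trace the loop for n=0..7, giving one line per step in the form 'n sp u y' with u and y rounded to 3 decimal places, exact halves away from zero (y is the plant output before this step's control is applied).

0 5 7.500 0.000
1 5 -6.250 7.500
2 5 12.500 -2.500
3 5 -13.125 11.250
4 -2 11.375 -7.500
5 -2 -17.188 7.625
6 -2 21.875 -13.375
7 -2 -31.469 15.188

(exact arithmetic carried between steps; '≈' marks a value shown rounded to 6 d.p. or computed from one; I and e_prev carry over from the previous line; the table rounds u and y to 3 d.p., halves away from zero)
n=0: y=0, sp=5, e=sp−y=5; I=5, D=e−e_prev=5; u=1·5+0·5+1/2·5=7.5; next y=1/2·0+1·7.5=7.5
n=1: y=7.5, sp=5, e=sp−y=-2.5; I=2.5, D=e−e_prev=-7.5; u=1·(-2.5)+0·2.5+1/2·(-7.5)=-6.25; next y=1/2·7.5+1·(-6.25)=-2.5
n=2: y=-2.5, sp=5, e=sp−y=7.5; I=10, D=e−e_prev=10; u=1·7.5+0·10+1/2·10=12.5; next y=1/2·(-2.5)+1·12.5=11.25
n=3: y=11.25, sp=5, e=sp−y=-6.25; I=3.75, D=e−e_prev=-13.75; u=1·(-6.25)+0·3.75+1/2·(-13.75)=-13.125; next y=1/2·11.25+1·(-13.125)=-7.5
n=4: y=-7.5, sp=-2, e=sp−y=5.5; I=9.25, D=e−e_prev=11.75; u=1·5.5+0·9.25+1/2·11.75=11.375; next y=1/2·(-7.5)+1·11.375=7.625
n=5: y=7.625, sp=-2, e=sp−y=-9.625; I=-0.375, D=e−e_prev=-15.125; u=1·(-9.625)+0·(-0.375)+1/2·(-15.125)=-17.1875; next y=1/2·7.625+1·(-17.1875)=-13.375
n=6: y=-13.375, sp=-2, e=sp−y=11.375; I=11, D=e−e_prev=21; u=1·11.375+0·11+1/2·21=21.875; next y=1/2·(-13.375)+1·21.875=15.1875
n=7: y=15.1875, sp=-2, e=sp−y=-17.1875; I=-6.1875, D=e−e_prev=-28.5625; u=1·(-17.1875)+0·(-6.1875)+1/2·(-28.5625)=-31.46875; next y=1/2·15.1875+1·(-31.46875)=-23.875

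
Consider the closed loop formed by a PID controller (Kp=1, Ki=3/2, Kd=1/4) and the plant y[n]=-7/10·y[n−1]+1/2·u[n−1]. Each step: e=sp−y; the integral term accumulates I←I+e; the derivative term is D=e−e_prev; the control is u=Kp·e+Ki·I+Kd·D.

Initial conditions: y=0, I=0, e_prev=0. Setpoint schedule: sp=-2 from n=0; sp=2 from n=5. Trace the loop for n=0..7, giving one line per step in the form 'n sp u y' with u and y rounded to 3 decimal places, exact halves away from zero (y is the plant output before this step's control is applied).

0 -2 -5.500 0.000
1 -2 -0.438 -2.750
2 -2 -12.255 1.706
3 -2 8.127 -7.322
4 -2 -31.551 9.189
5 2 53.133 -22.208
6 2 -96.283 42.112
7 2 188.891 -77.620

(exact arithmetic carried between steps; '≈' marks a value shown rounded to 6 d.p. or computed from one; I and e_prev carry over from the previous line; the table rounds u and y to 3 d.p., halves away from zero)
n=0: y=0, sp=-2, e=sp−y=-2; I=-2, D=e−e_prev=-2; u=1·(-2)+3/2·(-2)+1/4·(-2)=-5.5; next y=-7/10·0+1/2·(-5.5)=-2.75
n=1: y=-2.75, sp=-2, e=sp−y=0.75; I=-1.25, D=e−e_prev=2.75; u=1·0.75+3/2·(-1.25)+1/4·2.75=-0.4375; next y=-7/10·(-2.75)+1/2·(-0.4375)=1.70625
n=2: y=1.70625, sp=-2, e=sp−y=-3.70625; I=-4.95625, D=e−e_prev=-4.45625; u=1·(-3.70625)+3/2·(-4.95625)+1/4·(-4.45625)≈-12.254688; next y=-7/10·1.70625+1/2·(-12.254688)≈-7.321719
n=3: y≈-7.321719, sp=-2, e=sp−y≈5.321719; I≈0.365469, D=e−e_prev≈9.027969; u=1·5.321719+3/2·0.365469+1/4·9.027969≈8.126914; next y=-7/10·(-7.321719)+1/2·8.126914≈9.188660
n=4: y≈9.188660, sp=-2, e=sp−y≈-11.188660; I≈-10.823191, D=e−e_prev≈-16.510379; u=1·(-11.188660)+3/2·(-10.823191)+1/4·(-16.510379)≈-31.551042; next y=-7/10·9.188660+1/2·(-31.551042)≈-22.207583
n=5: y≈-22.207583, sp=2, e=sp−y≈24.207583; I≈13.384392, D=e−e_prev≈35.396243; u=1·24.207583+3/2·13.384392+1/4·35.396243≈53.133231; next y=-7/10·(-22.207583)+1/2·53.133231≈42.111924
n=6: y≈42.111924, sp=2, e=sp−y≈-40.111924; I≈-26.727532, D=e−e_prev≈-64.319507; u=1·(-40.111924)+3/2·(-26.727532)+1/4·(-64.319507)≈-96.283099; next y=-7/10·42.111924+1/2·(-96.283099)≈-77.619896
n=7: y≈-77.619896, sp=2, e=sp−y≈79.619896; I≈52.892364, D=e−e_prev≈119.731820; u=1·79.619896+3/2·52.892364+1/4·119.731820≈188.891397; next y=-7/10·(-77.619896)+1/2·188.891397≈148.779626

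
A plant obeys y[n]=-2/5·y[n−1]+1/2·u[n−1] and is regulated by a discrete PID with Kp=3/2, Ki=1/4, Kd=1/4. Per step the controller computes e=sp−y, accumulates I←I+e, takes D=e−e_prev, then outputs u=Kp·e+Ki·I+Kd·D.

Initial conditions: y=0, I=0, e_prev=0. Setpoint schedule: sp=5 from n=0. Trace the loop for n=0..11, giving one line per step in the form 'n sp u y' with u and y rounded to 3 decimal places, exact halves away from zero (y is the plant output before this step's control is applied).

0 5 10.000 0.000
1 5 0.000 5.000
2 5 15.250 -2.000
3 5 -5.600 8.425
4 5 25.340 -6.170
5 5 -18.132 15.138
6 5 45.179 -15.121
7 5 -44.874 28.638
8 5 85.217 -33.892
9 5 -100.808 56.165
10 5 166.986 -72.870
11 5 -216.827 112.641

(exact arithmetic carried between steps; '≈' marks a value shown rounded to 6 d.p. or computed from one; I and e_prev carry over from the previous line; the table rounds u and y to 3 d.p., halves away from zero)
n=0: y=0, sp=5, e=sp−y=5; I=5, D=e−e_prev=5; u=3/2·5+1/4·5+1/4·5=10; next y=-2/5·0+1/2·10=5
n=1: y=5, sp=5, e=sp−y=0; I=5, D=e−e_prev=-5; u=3/2·0+1/4·5+1/4·(-5)=0; next y=-2/5·5+1/2·0=-2
n=2: y=-2, sp=5, e=sp−y=7; I=12, D=e−e_prev=7; u=3/2·7+1/4·12+1/4·7=15.25; next y=-2/5·(-2)+1/2·15.25=8.425
n=3: y=8.425, sp=5, e=sp−y=-3.425; I=8.575, D=e−e_prev=-10.425; u=3/2·(-3.425)+1/4·8.575+1/4·(-10.425)=-5.6; next y=-2/5·8.425+1/2·(-5.6)=-6.17
n=4: y=-6.17, sp=5, e=sp−y=11.17; I=19.745, D=e−e_prev=14.595; u=3/2·11.17+1/4·19.745+1/4·14.595=25.34; next y=-2/5·(-6.17)+1/2·25.34=15.138
n=5: y=15.138, sp=5, e=sp−y=-10.138; I=9.607, D=e−e_prev=-21.308; u=3/2·(-10.138)+1/4·9.607+1/4·(-21.308)=-18.13225; next y=-2/5·15.138+1/2·(-18.13225)=-15.121325
n=6: y=-15.121325, sp=5, e=sp−y=20.121325; I=29.728325, D=e−e_prev=30.259325; u=3/2·20.121325+1/4·29.728325+1/4·30.259325=45.1789; next y=-2/5·(-15.121325)+1/2·45.1789=28.63798
n=7: y=28.63798, sp=5, e=sp−y=-23.63798; I=6.090345, D=e−e_prev=-43.759305; u=3/2·(-23.63798)+1/4·6.090345+1/4·(-43.759305)=-44.87421; next y=-2/5·28.63798+1/2·(-44.87421)=-33.892297
n=8: y=-33.892297, sp=5, e=sp−y=38.892297; I=44.982642, D=e−e_prev=62.530277; u=3/2·38.892297+1/4·44.982642+1/4·62.530277≈85.216675; next y=-2/5·(-33.892297)+1/2·85.216675≈56.165256
n=9: y≈56.165256, sp=5, e=sp−y≈-51.165256; I≈-6.182614, D=e−e_prev≈-90.057553; u=3/2·(-51.165256)+1/4·(-6.182614)+1/4·(-90.057553)≈-100.807927; next y=-2/5·56.165256+1/2·(-100.807927)≈-72.870066
n=10: y≈-72.870066, sp=5, e=sp−y≈77.870066; I≈71.687451, D=e−e_prev≈129.035322; u=3/2·77.870066+1/4·71.687451+1/4·129.035322≈166.985792; next y=-2/5·(-72.870066)+1/2·166.985792≈112.640922
n=11: y≈112.640922, sp=5, e=sp−y≈-107.640922; I≈-35.953471, D=e−e_prev≈-185.510988; u=3/2·(-107.640922)+1/4·(-35.953471)+1/4·(-185.510988)≈-216.827499; next y=-2/5·112.640922+1/2·(-216.827499)≈-153.470118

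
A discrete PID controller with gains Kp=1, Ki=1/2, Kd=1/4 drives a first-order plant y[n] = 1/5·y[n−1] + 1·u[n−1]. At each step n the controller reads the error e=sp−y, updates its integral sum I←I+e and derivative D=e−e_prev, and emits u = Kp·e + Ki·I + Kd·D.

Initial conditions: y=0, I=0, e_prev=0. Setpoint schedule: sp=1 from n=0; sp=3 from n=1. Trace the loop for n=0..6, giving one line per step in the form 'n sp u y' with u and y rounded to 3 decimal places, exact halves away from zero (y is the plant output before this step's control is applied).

0 1 1.750 0.000
1 3 2.438 1.750
2 3 1.184 2.788
3 3 3.380 1.742
4 3 0.271 3.728
5 3 5.148 1.017
6 3 -2.124 5.352

(exact arithmetic carried between steps; '≈' marks a value shown rounded to 6 d.p. or computed from one; I and e_prev carry over from the previous line; the table rounds u and y to 3 d.p., halves away from zero)
n=0: y=0, sp=1, e=sp−y=1; I=1, D=e−e_prev=1; u=1·1+1/2·1+1/4·1=1.75; next y=1/5·0+1·1.75=1.75
n=1: y=1.75, sp=3, e=sp−y=1.25; I=2.25, D=e−e_prev=0.25; u=1·1.25+1/2·2.25+1/4·0.25=2.4375; next y=1/5·1.75+1·2.4375=2.7875
n=2: y=2.7875, sp=3, e=sp−y=0.2125; I=2.4625, D=e−e_prev=-1.0375; u=1·0.2125+1/2·2.4625+1/4·(-1.0375)=1.184375; next y=1/5·2.7875+1·1.184375=1.741875
n=3: y=1.741875, sp=3, e=sp−y=1.258125; I=3.720625, D=e−e_prev=1.045625; u=1·1.258125+1/2·3.720625+1/4·1.045625≈3.379844; next y=1/5·1.741875+1·3.379844≈3.728219
n=4: y≈3.728219, sp=3, e=sp−y≈-0.728219; I≈2.992406, D=e−e_prev≈-1.986344; u=1·(-0.728219)+1/2·2.992406+1/4·(-1.986344)≈0.271398; next y=1/5·3.728219+1·0.271398≈1.017042
n=5: y≈1.017042, sp=3, e=sp−y≈1.982958; I≈4.975364, D=e−e_prev≈2.711177; u=1·1.982958+1/2·4.975364+1/4·2.711177≈5.148434; next y=1/5·1.017042+1·5.148434≈5.351842
n=6: y≈5.351842, sp=3, e=sp−y≈-2.351842; I≈2.623522, D=e−e_prev≈-4.334800; u=1·(-2.351842)+1/2·2.623522+1/4·(-4.334800)≈-2.123782; next y=1/5·5.351842+1·(-2.123782)≈-1.053413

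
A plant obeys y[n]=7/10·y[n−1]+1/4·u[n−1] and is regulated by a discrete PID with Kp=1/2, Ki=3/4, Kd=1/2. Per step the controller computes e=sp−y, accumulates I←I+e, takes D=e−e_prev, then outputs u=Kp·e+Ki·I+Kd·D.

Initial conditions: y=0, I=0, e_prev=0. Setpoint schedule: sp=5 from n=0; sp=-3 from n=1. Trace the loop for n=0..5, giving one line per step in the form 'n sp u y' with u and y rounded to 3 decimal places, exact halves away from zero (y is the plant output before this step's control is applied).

0 5 8.750 0.000
1 -3 -7.828 2.188
2 -3 -2.052 -0.426
3 -3 -4.615 -0.811
4 -3 -4.856 -1.721
5 -3 -5.049 -2.419

(exact arithmetic carried between steps; '≈' marks a value shown rounded to 6 d.p. or computed from one; I and e_prev carry over from the previous line; the table rounds u and y to 3 d.p., halves away from zero)
n=0: y=0, sp=5, e=sp−y=5; I=5, D=e−e_prev=5; u=1/2·5+3/4·5+1/2·5=8.75; next y=7/10·0+1/4·8.75=2.1875
n=1: y=2.1875, sp=-3, e=sp−y=-5.1875; I=-0.1875, D=e−e_prev=-10.1875; u=1/2·(-5.1875)+3/4·(-0.1875)+1/2·(-10.1875)=-7.828125; next y=7/10·2.1875+1/4·(-7.828125)≈-0.425781
n=2: y≈-0.425781, sp=-3, e=sp−y≈-2.574219; I≈-2.761719, D=e−e_prev≈2.613281; u=1/2·(-2.574219)+3/4·(-2.761719)+1/2·2.613281≈-2.051758; next y=7/10·(-0.425781)+1/4·(-2.051758)≈-0.810986
n=3: y≈-0.810986, sp=-3, e=sp−y≈-2.189014; I≈-4.950732, D=e−e_prev≈0.385205; u=1/2·(-2.189014)+3/4·(-4.950732)+1/2·0.385205≈-4.614954; next y=7/10·(-0.810986)+1/4·(-4.614954)≈-1.721429
n=4: y≈-1.721429, sp=-3, e=sp−y≈-1.278571; I≈-6.229304, D=e−e_prev≈0.910443; u=1/2·(-1.278571)+3/4·(-6.229304)+1/2·0.910443≈-4.856042; next y=7/10·(-1.721429)+1/4·(-4.856042)≈-2.419011
n=5: y≈-2.419011, sp=-3, e=sp−y≈-0.580989; I≈-6.810293, D=e−e_prev≈0.697582; u=1/2·(-0.580989)+3/4·(-6.810293)+1/2·0.697582≈-5.049423; next y=7/10·(-2.419011)+1/4·(-5.049423)≈-2.955663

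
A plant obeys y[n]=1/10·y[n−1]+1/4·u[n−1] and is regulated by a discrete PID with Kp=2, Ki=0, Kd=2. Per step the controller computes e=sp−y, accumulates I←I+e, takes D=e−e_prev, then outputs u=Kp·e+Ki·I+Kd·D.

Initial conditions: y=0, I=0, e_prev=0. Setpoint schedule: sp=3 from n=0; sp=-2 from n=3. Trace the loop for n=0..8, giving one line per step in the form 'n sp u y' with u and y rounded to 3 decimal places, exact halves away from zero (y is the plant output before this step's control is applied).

(exact arithmetic carried between steps; '≈' marks a value shown rounded to 6 d.p. or computed from one; I and e_prev carry over from the previous line; the table rounds u and y to 3 d.p., halves away from zero)
n=0: y=0, sp=3, e=sp−y=3; I=3, D=e−e_prev=3; u=2·3+0·3+2·3=12; next y=1/10·0+1/4·12=3
n=1: y=3, sp=3, e=sp−y=0; I=3, D=e−e_prev=-3; u=2·0+0·3+2·(-3)=-6; next y=1/10·3+1/4·(-6)=-1.2
n=2: y=-1.2, sp=3, e=sp−y=4.2; I=7.2, D=e−e_prev=4.2; u=2·4.2+0·7.2+2·4.2=16.8; next y=1/10·(-1.2)+1/4·16.8=4.08
n=3: y=4.08, sp=-2, e=sp−y=-6.08; I=1.12, D=e−e_prev=-10.28; u=2·(-6.08)+0·1.12+2·(-10.28)=-32.72; next y=1/10·4.08+1/4·(-32.72)=-7.772
n=4: y=-7.772, sp=-2, e=sp−y=5.772; I=6.892, D=e−e_prev=11.852; u=2·5.772+0·6.892+2·11.852=35.248; next y=1/10·(-7.772)+1/4·35.248=8.0348
n=5: y=8.0348, sp=-2, e=sp−y=-10.0348; I=-3.1428, D=e−e_prev=-15.8068; u=2·(-10.0348)+0·(-3.1428)+2·(-15.8068)=-51.6832; next y=1/10·8.0348+1/4·(-51.6832)=-12.11732
n=6: y=-12.11732, sp=-2, e=sp−y=10.11732; I=6.97452, D=e−e_prev=20.15212; u=2·10.11732+0·6.97452+2·20.15212=60.53888; next y=1/10·(-12.11732)+1/4·60.53888=13.922988
n=7: y=13.922988, sp=-2, e=sp−y=-15.922988; I=-8.948468, D=e−e_prev=-26.040308; u=2·(-15.922988)+0·(-8.948468)+2·(-26.040308)=-83.926592; next y=1/10·13.922988+1/4·(-83.926592)≈-19.589349
n=8: y≈-19.589349, sp=-2, e=sp−y≈17.589349; I≈8.640881, D=e−e_prev≈33.512337; u=2·17.589349+0·8.640881+2·33.512337≈102.203373; next y=1/10·(-19.589349)+1/4·102.203373≈23.591908

0 3 12.000 0.000
1 3 -6.000 3.000
2 3 16.800 -1.200
3 -2 -32.720 4.080
4 -2 35.248 -7.772
5 -2 -51.683 8.035
6 -2 60.539 -12.117
7 -2 -83.927 13.923
8 -2 102.203 -19.589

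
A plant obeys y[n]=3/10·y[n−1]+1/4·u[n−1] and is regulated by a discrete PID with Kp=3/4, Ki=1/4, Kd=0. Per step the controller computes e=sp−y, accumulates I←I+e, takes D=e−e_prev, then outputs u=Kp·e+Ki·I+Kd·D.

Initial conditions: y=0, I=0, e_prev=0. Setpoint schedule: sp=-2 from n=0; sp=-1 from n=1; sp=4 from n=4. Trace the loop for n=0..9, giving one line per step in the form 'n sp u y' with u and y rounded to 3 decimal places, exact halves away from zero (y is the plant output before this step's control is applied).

0 -2 -2.000 0.000
1 -1 -1.000 -0.500
2 -1 -1.225 -0.400
3 -1 -1.349 -0.426
4 4 3.547 -0.465
5 4 3.451 0.747
6 4 3.924 1.087
7 4 4.432 1.307
8 4 4.912 1.500
9 4 5.359 1.678

(exact arithmetic carried between steps; '≈' marks a value shown rounded to 6 d.p. or computed from one; I and e_prev carry over from the previous line; the table rounds u and y to 3 d.p., halves away from zero)
n=0: y=0, sp=-2, e=sp−y=-2; I=-2, D=e−e_prev=-2; u=3/4·(-2)+1/4·(-2)+0·(-2)=-2; next y=3/10·0+1/4·(-2)=-0.5
n=1: y=-0.5, sp=-1, e=sp−y=-0.5; I=-2.5, D=e−e_prev=1.5; u=3/4·(-0.5)+1/4·(-2.5)+0·1.5=-1; next y=3/10·(-0.5)+1/4·(-1)=-0.4
n=2: y=-0.4, sp=-1, e=sp−y=-0.6; I=-3.1, D=e−e_prev=-0.1; u=3/4·(-0.6)+1/4·(-3.1)+0·(-0.1)=-1.225; next y=3/10·(-0.4)+1/4·(-1.225)=-0.42625
n=3: y=-0.42625, sp=-1, e=sp−y=-0.57375; I=-3.67375, D=e−e_prev=0.02625; u=3/4·(-0.57375)+1/4·(-3.67375)+0·0.02625=-1.34875; next y=3/10·(-0.42625)+1/4·(-1.34875)≈-0.465063
n=4: y≈-0.465063, sp=4, e=sp−y≈4.465063; I≈0.791313, D=e−e_prev≈5.038813; u=3/4·4.465063+1/4·0.791313+0·5.038813≈3.546625; next y=3/10·(-0.465063)+1/4·3.546625≈0.747138
n=5: y≈0.747138, sp=4, e=sp−y≈3.252863; I≈4.044175, D=e−e_prev≈-1.2122; u=3/4·3.252863+1/4·4.044175+0·(-1.2122)≈3.450691; next y=3/10·0.747138+1/4·3.450691≈1.086814
n=6: y≈1.086814, sp=4, e=sp−y≈2.913186; I≈6.957361, D=e−e_prev≈-0.339676; u=3/4·2.913186+1/4·6.957361+0·(-0.339676)≈3.924230; next y=3/10·1.086814+1/4·3.924230≈1.307102
n=7: y≈1.307102, sp=4, e=sp−y≈2.692898; I≈9.650259, D=e−e_prev≈-0.220288; u=3/4·2.692898+1/4·9.650259+0·(-0.220288)≈4.432239; next y=3/10·1.307102+1/4·4.432239≈1.500190
n=8: y≈1.500190, sp=4, e=sp−y≈2.499810; I≈12.150069, D=e−e_prev≈-0.193089; u=3/4·2.499810+1/4·12.150069+0·(-0.193089)≈4.912375; next y=3/10·1.500190+1/4·4.912375≈1.678151
n=9: y≈1.678151, sp=4, e=sp−y≈2.321849; I≈14.471919, D=e−e_prev≈-0.177961; u=3/4·2.321849+1/4·14.471919+0·(-0.177961)≈5.359367; next y=3/10·1.678151+1/4·5.359367≈1.843287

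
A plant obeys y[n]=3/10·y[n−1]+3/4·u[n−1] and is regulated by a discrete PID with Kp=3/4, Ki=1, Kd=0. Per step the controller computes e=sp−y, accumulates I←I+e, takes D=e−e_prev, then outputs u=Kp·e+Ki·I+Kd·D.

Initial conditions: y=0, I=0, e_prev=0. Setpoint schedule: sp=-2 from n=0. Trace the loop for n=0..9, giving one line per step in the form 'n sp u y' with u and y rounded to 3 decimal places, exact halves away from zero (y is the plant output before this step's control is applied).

0 -2 -3.500 0.000
1 -2 -0.906 -2.625
2 -2 -2.307 -1.467
3 -2 -1.609 -2.171
4 -2 -1.986 -1.858
5 -2 -1.798 -2.047
6 -2 -1.899 -1.962
7 -2 -1.848 -2.013
8 -2 -1.875 -1.990
9 -2 -1.862 -2.003

(exact arithmetic carried between steps; '≈' marks a value shown rounded to 6 d.p. or computed from one; I and e_prev carry over from the previous line; the table rounds u and y to 3 d.p., halves away from zero)
n=0: y=0, sp=-2, e=sp−y=-2; I=-2, D=e−e_prev=-2; u=3/4·(-2)+1·(-2)+0·(-2)=-3.5; next y=3/10·0+3/4·(-3.5)=-2.625
n=1: y=-2.625, sp=-2, e=sp−y=0.625; I=-1.375, D=e−e_prev=2.625; u=3/4·0.625+1·(-1.375)+0·2.625=-0.90625; next y=3/10·(-2.625)+3/4·(-0.90625)≈-1.467188
n=2: y≈-1.467188, sp=-2, e=sp−y≈-0.532813; I≈-1.907813, D=e−e_prev≈-1.157813; u=3/4·(-0.532813)+1·(-1.907813)+0·(-1.157813)≈-2.307422; next y=3/10·(-1.467188)+3/4·(-2.307422)≈-2.170723
n=3: y≈-2.170723, sp=-2, e=sp−y≈0.170723; I≈-1.737090, D=e−e_prev≈0.703535; u=3/4·0.170723+1·(-1.737090)+0·0.703535≈-1.609048; next y=3/10·(-2.170723)+3/4·(-1.609048)≈-1.858003
n=4: y≈-1.858003, sp=-2, e=sp−y≈-0.141997; I≈-1.879087, D=e−e_prev≈-0.312720; u=3/4·(-0.141997)+1·(-1.879087)+0·(-0.312720)≈-1.985585; next y=3/10·(-1.858003)+3/4·(-1.985585)≈-2.046590
n=5: y≈-2.046590, sp=-2, e=sp−y≈0.046590; I≈-1.832497, D=e−e_prev≈0.188587; u=3/4·0.046590+1·(-1.832497)+0·0.188587≈-1.797555; next y=3/10·(-2.046590)+3/4·(-1.797555)≈-1.962143
n=6: y≈-1.962143, sp=-2, e=sp−y≈-0.037857; I≈-1.870354, D=e−e_prev≈-0.084446; u=3/4·(-0.037857)+1·(-1.870354)+0·(-0.084446)≈-1.898747; next y=3/10·(-1.962143)+3/4·(-1.898747)≈-2.012703
n=7: y≈-2.012703, sp=-2, e=sp−y≈0.012703; I≈-1.857651, D=e−e_prev≈0.050560; u=3/4·0.012703+1·(-1.857651)+0·0.050560≈-1.848124; next y=3/10·(-2.012703)+3/4·(-1.848124)≈-1.989904
n=8: y≈-1.989904, sp=-2, e=sp−y≈-0.010096; I≈-1.867747, D=e−e_prev≈-0.022799; u=3/4·(-0.010096)+1·(-1.867747)+0·(-0.022799)≈-1.875319; next y=3/10·(-1.989904)+3/4·(-1.875319)≈-2.003461
n=9: y≈-2.003461, sp=-2, e=sp−y≈0.003461; I≈-1.864287, D=e−e_prev≈0.013557; u=3/4·0.003461+1·(-1.864287)+0·0.013557≈-1.861691; next y=3/10·(-2.003461)+3/4·(-1.861691)≈-1.997306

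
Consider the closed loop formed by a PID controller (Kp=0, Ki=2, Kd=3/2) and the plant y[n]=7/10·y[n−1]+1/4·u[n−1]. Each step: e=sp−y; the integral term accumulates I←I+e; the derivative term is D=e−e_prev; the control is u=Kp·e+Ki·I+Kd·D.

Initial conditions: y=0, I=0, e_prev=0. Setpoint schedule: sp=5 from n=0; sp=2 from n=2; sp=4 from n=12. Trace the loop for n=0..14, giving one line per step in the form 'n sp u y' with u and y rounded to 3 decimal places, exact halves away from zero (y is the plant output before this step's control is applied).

(exact arithmetic carried between steps; '≈' marks a value shown rounded to 6 d.p. or computed from one; I and e_prev carry over from the previous line; the table rounds u and y to 3 d.p., halves away from zero)
n=0: y=0, sp=5, e=sp−y=5; I=5, D=e−e_prev=5; u=0·5+2·5+3/2·5=17.5; next y=7/10·0+1/4·17.5=4.375
n=1: y=4.375, sp=5, e=sp−y=0.625; I=5.625, D=e−e_prev=-4.375; u=0·0.625+2·5.625+3/2·(-4.375)=4.6875; next y=7/10·4.375+1/4·4.6875=4.234375
n=2: y=4.234375, sp=2, e=sp−y=-2.234375; I=3.390625, D=e−e_prev=-2.859375; u=0·(-2.234375)+2·3.390625+3/2·(-2.859375)≈2.492188; next y=7/10·4.234375+1/4·2.492188≈3.587109
n=3: y≈3.587109, sp=2, e=sp−y≈-1.587109; I≈1.803516, D=e−e_prev≈0.647266; u=0·(-1.587109)+2·1.803516+3/2·0.647266≈4.577930; next y=7/10·3.587109+1/4·4.577930≈3.655459
n=4: y≈3.655459, sp=2, e=sp−y≈-1.655459; I≈0.148057, D=e−e_prev≈-0.068350; u=0·(-1.655459)+2·0.148057+3/2·(-0.068350)≈0.193589; next y=7/10·3.655459+1/4·0.193589≈2.607219
n=5: y≈2.607219, sp=2, e=sp−y≈-0.607219; I≈-0.459162, D=e−e_prev≈1.048240; u=0·(-0.607219)+2·(-0.459162)+3/2·1.048240≈0.654037; next y=7/10·2.607219+1/4·0.654037≈1.988562
n=6: y≈1.988562, sp=2, e=sp−y≈0.011438; I≈-0.447724, D=e−e_prev≈0.618656; u=0·0.011438+2·(-0.447724)+3/2·0.618656≈0.032536; next y=7/10·1.988562+1/4·0.032536≈1.400128
n=7: y≈1.400128, sp=2, e=sp−y≈0.599872; I≈0.152148, D=e−e_prev≈0.588435; u=0·0.599872+2·0.152148+3/2·0.588435≈1.186948; next y=7/10·1.400128+1/4·1.186948≈1.276826
n=8: y≈1.276826, sp=2, e=sp−y≈0.723174; I≈0.875322, D=e−e_prev≈0.123301; u=0·0.723174+2·0.875322+3/2·0.123301≈1.935595; next y=7/10·1.276826+1/4·1.935595≈1.377677
n=9: y≈1.377677, sp=2, e=sp−y≈0.622323; I≈1.497644, D=e−e_prev≈-0.100851; u=0·0.622323+2·1.497644+3/2·(-0.100851)≈2.844013; next y=7/10·1.377677+1/4·2.844013≈1.675377
n=10: y≈1.675377, sp=2, e=sp−y≈0.324623; I≈1.822267, D=e−e_prev≈-0.297700; u=0·0.324623+2·1.822267+3/2·(-0.297700)≈3.197984; next y=7/10·1.675377+1/4·3.197984≈1.972260
n=11: y≈1.972260, sp=2, e=sp−y≈0.027740; I≈1.850007, D=e−e_prev≈-0.296883; u=0·0.027740+2·1.850007+3/2·(-0.296883)≈3.254689; next y=7/10·1.972260+1/4·3.254689≈2.194255
n=12: y≈2.194255, sp=4, e=sp−y≈1.805745; I≈3.655752, D=e−e_prev≈1.778006; u=0·1.805745+2·3.655752+3/2·1.778006≈9.978513; next y=7/10·2.194255+1/4·9.978513≈4.030607
n=13: y≈4.030607, sp=4, e=sp−y≈-0.030607; I≈3.625146, D=e−e_prev≈-1.836352; u=0·(-0.030607)+2·3.625146+3/2·(-1.836352)≈4.495764; next y=7/10·4.030607+1/4·4.495764≈3.945366
n=14: y≈3.945366, sp=4, e=sp−y≈0.054634; I≈3.679780, D=e−e_prev≈0.085241; u=0·0.054634+2·3.679780+3/2·0.085241≈7.487422; next y=7/10·3.945366+1/4·7.487422≈4.633611

0 5 17.500 0.000
1 5 4.688 4.375
2 2 2.492 4.234
3 2 4.578 3.587
4 2 0.194 3.655
5 2 0.654 2.607
6 2 0.033 1.989
7 2 1.187 1.400
8 2 1.936 1.277
9 2 2.844 1.378
10 2 3.198 1.675
11 2 3.255 1.972
12 4 9.979 2.194
13 4 4.496 4.031
14 4 7.487 3.945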